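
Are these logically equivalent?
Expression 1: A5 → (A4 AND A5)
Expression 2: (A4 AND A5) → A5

No, Converse is not equivalent to original (counterexample: A4=0, A2=0, A5=1)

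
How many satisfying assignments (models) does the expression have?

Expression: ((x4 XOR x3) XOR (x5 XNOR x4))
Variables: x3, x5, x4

Satisfying assignments: (0,0,0), (0,0,1), (1,1,0), (1,1,1)
Count: 4 out of 8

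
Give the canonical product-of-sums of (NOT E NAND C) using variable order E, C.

ΠM(1) = (E OR NOT C)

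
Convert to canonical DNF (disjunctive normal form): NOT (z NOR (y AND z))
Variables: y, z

(NOT y AND z) OR (y AND z)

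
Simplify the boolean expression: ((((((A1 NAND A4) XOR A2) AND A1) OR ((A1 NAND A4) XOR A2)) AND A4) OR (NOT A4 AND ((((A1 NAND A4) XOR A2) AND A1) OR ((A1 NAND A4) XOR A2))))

By distribution ((E AND v) OR (E AND NOT v) = E) then absorption (E OR (E AND v) = E):
= ((A1 NAND A4) XOR A2)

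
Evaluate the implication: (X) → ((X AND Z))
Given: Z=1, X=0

Antecedent (X) = 0; consequent ((X AND Z)) = 0.
0 → 0 = 1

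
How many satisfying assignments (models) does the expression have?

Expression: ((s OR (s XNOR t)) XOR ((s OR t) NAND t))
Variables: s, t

Satisfying assignments: (1,1)
Count: 1 out of 4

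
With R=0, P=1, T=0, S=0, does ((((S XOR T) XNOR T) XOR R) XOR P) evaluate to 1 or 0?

Substituting: ((((0 XOR 0) XNOR 0) XOR 0) XOR 1)
= 0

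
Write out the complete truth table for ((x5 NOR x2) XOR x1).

x5 | x1 | x2 | Output
---------------------
0 | 0 | 0 | 1
0 | 0 | 1 | 0
0 | 1 | 0 | 0
0 | 1 | 1 | 1
1 | 0 | 0 | 0
1 | 0 | 1 | 0
1 | 1 | 0 | 1
1 | 1 | 1 | 1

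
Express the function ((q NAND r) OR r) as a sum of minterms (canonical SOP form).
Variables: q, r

Σm(0, 1, 2, 3) = (NOT q AND NOT r) OR (NOT q AND r) OR (q AND NOT r) OR (q AND r)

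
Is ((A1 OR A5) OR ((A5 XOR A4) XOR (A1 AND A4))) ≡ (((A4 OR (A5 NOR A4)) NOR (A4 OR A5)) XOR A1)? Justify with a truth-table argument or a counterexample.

No. Counterexample: with A4=0, A1=0, A5=1, Expression 1 = 1 but Expression 2 = 0.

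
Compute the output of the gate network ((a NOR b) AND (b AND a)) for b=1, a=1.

Substituting: ((1 NOR 1) AND (1 AND 1))
= 0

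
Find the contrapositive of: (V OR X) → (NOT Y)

Contrapositive: Y → NOT (V OR X)
Note: A statement and its contrapositive are logically equivalent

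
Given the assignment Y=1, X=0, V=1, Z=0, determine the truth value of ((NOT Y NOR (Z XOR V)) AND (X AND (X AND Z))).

Substituting: ((NOT 1 NOR (0 XOR 1)) AND (0 AND (0 AND 0)))
= 0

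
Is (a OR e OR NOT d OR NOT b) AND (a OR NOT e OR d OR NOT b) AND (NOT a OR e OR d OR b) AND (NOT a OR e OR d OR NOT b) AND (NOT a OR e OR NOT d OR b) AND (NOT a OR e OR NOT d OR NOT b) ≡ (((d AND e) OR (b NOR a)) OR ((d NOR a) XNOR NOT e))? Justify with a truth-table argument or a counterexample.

Yes, they are equivalent — the two output columns agree on all 16 assignments:
a | e | d | b | Expression 1 | Expression 2
-------------------------------------------
0 | 0 | 0 | 0 | 1 | 1
0 | 0 | 0 | 1 | 1 | 1
0 | 0 | 1 | 0 | 1 | 1
0 | 0 | 1 | 1 | 0 | 0
0 | 1 | 0 | 0 | 1 | 1
0 | 1 | 0 | 1 | 0 | 0
0 | 1 | 1 | 0 | 1 | 1
0 | 1 | 1 | 1 | 1 | 1
1 | 0 | 0 | 0 | 0 | 0
1 | 0 | 0 | 1 | 0 | 0
1 | 0 | 1 | 0 | 0 | 0
1 | 0 | 1 | 1 | 0 | 0
1 | 1 | 0 | 0 | 1 | 1
1 | 1 | 0 | 1 | 1 | 1
1 | 1 | 1 | 0 | 1 | 1
1 | 1 | 1 | 1 | 1 | 1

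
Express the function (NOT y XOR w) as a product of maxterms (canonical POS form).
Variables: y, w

ΠM(1, 2) = (y OR NOT w) AND (NOT y OR w)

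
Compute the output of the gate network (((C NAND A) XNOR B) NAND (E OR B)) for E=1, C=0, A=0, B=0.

Substituting: (((0 NAND 0) XNOR 0) NAND (1 OR 0))
= 1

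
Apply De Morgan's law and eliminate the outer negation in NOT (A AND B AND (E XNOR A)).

NOT A OR NOT B OR NOT (E XNOR A)
De Morgan's: NOT(AND of terms) = OR of negations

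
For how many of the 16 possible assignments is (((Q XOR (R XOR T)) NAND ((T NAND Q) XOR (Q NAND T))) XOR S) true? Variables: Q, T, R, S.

Satisfying assignments: (0,0,0,0), (0,0,1,0), (0,1,0,0), (0,1,1,0), (1,0,0,0), (1,0,1,0), (1,1,0,0), (1,1,1,0)
Count: 8 out of 16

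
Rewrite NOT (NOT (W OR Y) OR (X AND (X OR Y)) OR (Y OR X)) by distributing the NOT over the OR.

(W OR Y) AND NOT (X AND (X OR Y)) AND NOT (Y OR X)
De Morgan's: NOT(OR of terms) = AND of negations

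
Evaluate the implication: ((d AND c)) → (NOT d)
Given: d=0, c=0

Antecedent ((d AND c)) = 0; consequent (NOT d) = 1.
0 → 1 = 1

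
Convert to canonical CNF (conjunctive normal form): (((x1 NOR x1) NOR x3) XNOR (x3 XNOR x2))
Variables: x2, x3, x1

(x2 OR x3 OR x1) AND (NOT x2 OR x3 OR NOT x1) AND (NOT x2 OR NOT x3 OR x1) AND (NOT x2 OR NOT x3 OR NOT x1)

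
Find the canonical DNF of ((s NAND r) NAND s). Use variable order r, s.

(NOT r AND NOT s) OR (r AND NOT s) OR (r AND s)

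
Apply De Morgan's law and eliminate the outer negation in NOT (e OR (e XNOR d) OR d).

NOT e AND NOT (e XNOR d) AND NOT d
De Morgan's: NOT(OR of terms) = AND of negations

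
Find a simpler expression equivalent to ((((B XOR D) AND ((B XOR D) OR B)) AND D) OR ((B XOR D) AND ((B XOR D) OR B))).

By absorption (E OR (E AND v) = E) then absorption (E AND (E OR v) = E):
= (B XOR D)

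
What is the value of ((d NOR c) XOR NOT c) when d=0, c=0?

Substituting: ((0 NOR 0) XOR NOT 0)
= 0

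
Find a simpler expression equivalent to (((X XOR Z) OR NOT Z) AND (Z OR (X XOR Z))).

By distribution ((E OR v) AND (E OR NOT v) = E):
= (X XOR Z)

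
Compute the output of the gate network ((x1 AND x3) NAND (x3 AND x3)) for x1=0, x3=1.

Substituting: ((0 AND 1) NAND (1 AND 1))
= 1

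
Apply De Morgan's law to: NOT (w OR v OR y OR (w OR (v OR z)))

NOT w AND NOT v AND NOT y AND NOT (w OR (v OR z))
De Morgan's: NOT(OR of terms) = AND of negations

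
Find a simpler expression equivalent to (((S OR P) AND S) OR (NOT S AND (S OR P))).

By distribution ((E AND v) OR (E AND NOT v) = E):
= (S OR P)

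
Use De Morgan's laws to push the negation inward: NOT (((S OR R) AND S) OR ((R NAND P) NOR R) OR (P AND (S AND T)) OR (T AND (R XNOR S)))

NOT ((S OR R) AND S) AND NOT ((R NAND P) NOR R) AND NOT (P AND (S AND T)) AND NOT (T AND (R XNOR S))
De Morgan's: NOT(OR of terms) = AND of negations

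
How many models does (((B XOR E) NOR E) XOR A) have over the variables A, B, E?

Satisfying assignments: (0,0,0), (1,0,1), (1,1,0), (1,1,1)
Count: 4 out of 8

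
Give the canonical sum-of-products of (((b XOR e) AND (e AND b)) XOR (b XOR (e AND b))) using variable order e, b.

Σm(1) = (NOT e AND b)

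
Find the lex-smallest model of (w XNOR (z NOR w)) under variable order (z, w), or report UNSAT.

z=1, w=0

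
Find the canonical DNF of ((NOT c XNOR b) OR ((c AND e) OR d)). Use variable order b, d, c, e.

(NOT b AND NOT d AND c AND NOT e) OR (NOT b AND NOT d AND c AND e) OR (NOT b AND d AND NOT c AND NOT e) OR (NOT b AND d AND NOT c AND e) OR (NOT b AND d AND c AND NOT e) OR (NOT b AND d AND c AND e) OR (b AND NOT d AND NOT c AND NOT e) OR (b AND NOT d AND NOT c AND e) OR (b AND NOT d AND c AND e) OR (b AND d AND NOT c AND NOT e) OR (b AND d AND NOT c AND e) OR (b AND d AND c AND NOT e) OR (b AND d AND c AND e)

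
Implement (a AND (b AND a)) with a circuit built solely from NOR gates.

((a NOR a) NOR (((b NOR b) NOR (a NOR a)) NOR ((b NOR b) NOR (a NOR a))))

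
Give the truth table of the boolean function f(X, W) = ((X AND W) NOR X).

X | W | Output
--------------
0 | 0 | 1
0 | 1 | 1
1 | 0 | 0
1 | 1 | 0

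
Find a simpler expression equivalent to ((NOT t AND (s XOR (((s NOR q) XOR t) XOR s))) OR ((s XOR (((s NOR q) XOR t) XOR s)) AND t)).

By distribution ((E AND v) OR (E AND NOT v) = E) then XOR self-cancellation ((E XOR v) XOR v = E):
= ((s NOR q) XOR t)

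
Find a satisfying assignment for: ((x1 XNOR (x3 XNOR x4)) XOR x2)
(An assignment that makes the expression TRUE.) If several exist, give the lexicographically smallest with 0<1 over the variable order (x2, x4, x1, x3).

x2=0, x4=0, x1=0, x3=1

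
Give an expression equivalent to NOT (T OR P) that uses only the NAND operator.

(((T NAND T) NAND (P NAND P)) NAND ((T NAND T) NAND (P NAND P)))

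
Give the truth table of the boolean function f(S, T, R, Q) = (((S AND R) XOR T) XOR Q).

S | T | R | Q | Output
----------------------
0 | 0 | 0 | 0 | 0
0 | 0 | 0 | 1 | 1
0 | 0 | 1 | 0 | 0
0 | 0 | 1 | 1 | 1
0 | 1 | 0 | 0 | 1
0 | 1 | 0 | 1 | 0
0 | 1 | 1 | 0 | 1
0 | 1 | 1 | 1 | 0
1 | 0 | 0 | 0 | 0
1 | 0 | 0 | 1 | 1
1 | 0 | 1 | 0 | 1
1 | 0 | 1 | 1 | 0
1 | 1 | 0 | 0 | 1
1 | 1 | 0 | 1 | 0
1 | 1 | 1 | 0 | 0
1 | 1 | 1 | 1 | 1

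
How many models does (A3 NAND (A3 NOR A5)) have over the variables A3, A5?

Satisfying assignments: (0,0), (0,1), (1,0), (1,1)
Count: 4 out of 4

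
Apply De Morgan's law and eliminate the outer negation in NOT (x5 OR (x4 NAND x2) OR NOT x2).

NOT x5 AND NOT (x4 NAND x2) AND x2
De Morgan's: NOT(OR of terms) = AND of negations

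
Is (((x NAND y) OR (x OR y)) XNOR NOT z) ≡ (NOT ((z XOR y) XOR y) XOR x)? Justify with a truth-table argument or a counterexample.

No. Counterexample: with y=0, z=0, x=1, Expression 1 = 1 but Expression 2 = 0.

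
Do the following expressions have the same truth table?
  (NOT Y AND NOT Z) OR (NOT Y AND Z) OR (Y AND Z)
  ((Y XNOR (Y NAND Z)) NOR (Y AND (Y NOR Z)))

Yes, they are equivalent — the two output columns agree on all 4 assignments:
Y | Z | Expression 1 | Expression 2
-----------------------------------
0 | 0 | 1 | 1
0 | 1 | 1 | 1
1 | 0 | 0 | 0
1 | 1 | 1 | 1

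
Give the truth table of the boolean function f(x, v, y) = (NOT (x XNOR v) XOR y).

x | v | y | Output
------------------
0 | 0 | 0 | 0
0 | 0 | 1 | 1
0 | 1 | 0 | 1
0 | 1 | 1 | 0
1 | 0 | 0 | 1
1 | 0 | 1 | 0
1 | 1 | 0 | 0
1 | 1 | 1 | 1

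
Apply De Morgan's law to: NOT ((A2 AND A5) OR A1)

NOT (A2 AND A5) AND NOT A1
De Morgan's: NOT(OR of terms) = AND of negations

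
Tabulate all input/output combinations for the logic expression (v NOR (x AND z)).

z | v | x | Output
------------------
0 | 0 | 0 | 1
0 | 0 | 1 | 1
0 | 1 | 0 | 0
0 | 1 | 1 | 0
1 | 0 | 0 | 1
1 | 0 | 1 | 0
1 | 1 | 0 | 0
1 | 1 | 1 | 0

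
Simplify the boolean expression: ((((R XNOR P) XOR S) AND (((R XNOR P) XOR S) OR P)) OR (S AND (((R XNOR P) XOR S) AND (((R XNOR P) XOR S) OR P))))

By absorption (E OR (E AND v) = E) then absorption (E AND (E OR v) = E):
= ((R XNOR P) XOR S)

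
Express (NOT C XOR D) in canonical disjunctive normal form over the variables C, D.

(NOT C AND NOT D) OR (C AND D)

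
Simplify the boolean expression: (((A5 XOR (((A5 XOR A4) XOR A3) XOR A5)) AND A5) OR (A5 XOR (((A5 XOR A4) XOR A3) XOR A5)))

By absorption (E OR (E AND v) = E) then XOR self-cancellation ((E XOR v) XOR v = E):
= ((A5 XOR A4) XOR A3)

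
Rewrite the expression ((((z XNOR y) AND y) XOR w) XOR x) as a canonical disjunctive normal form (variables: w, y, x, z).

(NOT w AND NOT y AND x AND NOT z) OR (NOT w AND NOT y AND x AND z) OR (NOT w AND y AND NOT x AND z) OR (NOT w AND y AND x AND NOT z) OR (w AND NOT y AND NOT x AND NOT z) OR (w AND NOT y AND NOT x AND z) OR (w AND y AND NOT x AND NOT z) OR (w AND y AND x AND z)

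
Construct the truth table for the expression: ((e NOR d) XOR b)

d | e | b | Output
------------------
0 | 0 | 0 | 1
0 | 0 | 1 | 0
0 | 1 | 0 | 0
0 | 1 | 1 | 1
1 | 0 | 0 | 0
1 | 0 | 1 | 1
1 | 1 | 0 | 0
1 | 1 | 1 | 1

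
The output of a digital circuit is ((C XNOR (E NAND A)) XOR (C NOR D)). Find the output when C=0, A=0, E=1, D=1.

Substituting: ((0 XNOR (1 NAND 0)) XOR (0 NOR 1))
= 0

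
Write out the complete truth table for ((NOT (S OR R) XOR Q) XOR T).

S | Q | T | R | Output
----------------------
0 | 0 | 0 | 0 | 1
0 | 0 | 0 | 1 | 0
0 | 0 | 1 | 0 | 0
0 | 0 | 1 | 1 | 1
0 | 1 | 0 | 0 | 0
0 | 1 | 0 | 1 | 1
0 | 1 | 1 | 0 | 1
0 | 1 | 1 | 1 | 0
1 | 0 | 0 | 0 | 0
1 | 0 | 0 | 1 | 0
1 | 0 | 1 | 0 | 1
1 | 0 | 1 | 1 | 1
1 | 1 | 0 | 0 | 1
1 | 1 | 0 | 1 | 1
1 | 1 | 1 | 0 | 0
1 | 1 | 1 | 1 | 0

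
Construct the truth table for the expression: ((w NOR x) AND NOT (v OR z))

z | x | w | v | Output
----------------------
0 | 0 | 0 | 0 | 1
0 | 0 | 0 | 1 | 0
0 | 0 | 1 | 0 | 0
0 | 0 | 1 | 1 | 0
0 | 1 | 0 | 0 | 0
0 | 1 | 0 | 1 | 0
0 | 1 | 1 | 0 | 0
0 | 1 | 1 | 1 | 0
1 | 0 | 0 | 0 | 0
1 | 0 | 0 | 1 | 0
1 | 0 | 1 | 0 | 0
1 | 0 | 1 | 1 | 0
1 | 1 | 0 | 0 | 0
1 | 1 | 0 | 1 | 0
1 | 1 | 1 | 0 | 0
1 | 1 | 1 | 1 | 0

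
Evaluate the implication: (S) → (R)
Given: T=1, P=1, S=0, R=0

Antecedent (S) = 0; consequent (R) = 0.
0 → 0 = 1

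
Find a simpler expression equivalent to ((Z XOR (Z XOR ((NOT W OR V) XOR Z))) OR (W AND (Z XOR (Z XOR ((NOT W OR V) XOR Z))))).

By absorption (E OR (E AND v) = E) then XOR self-cancellation ((E XOR v) XOR v = E):
= ((NOT W OR V) XOR Z)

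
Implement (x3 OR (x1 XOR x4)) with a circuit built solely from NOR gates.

((x3 NOR ((((x1 NOR x4) NOR (x1 NOR x4)) NOR ((x1 NOR x4) NOR (x1 NOR x4))) NOR ((((x1 NOR x1) NOR (x4 NOR x4)) NOR ((x1 NOR x1) NOR (x4 NOR x4))) NOR (((x1 NOR x1) NOR (x4 NOR x4)) NOR ((x1 NOR x1) NOR (x4 NOR x4)))))) NOR (x3 NOR ((((x1 NOR x4) NOR (x1 NOR x4)) NOR ((x1 NOR x4) NOR (x1 NOR x4))) NOR ((((x1 NOR x1) NOR (x4 NOR x4)) NOR ((x1 NOR x1) NOR (x4 NOR x4))) NOR (((x1 NOR x1) NOR (x4 NOR x4)) NOR ((x1 NOR x1) NOR (x4 NOR x4)))))))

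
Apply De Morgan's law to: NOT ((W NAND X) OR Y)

NOT (W NAND X) AND NOT Y
De Morgan's: NOT(OR of terms) = AND of negations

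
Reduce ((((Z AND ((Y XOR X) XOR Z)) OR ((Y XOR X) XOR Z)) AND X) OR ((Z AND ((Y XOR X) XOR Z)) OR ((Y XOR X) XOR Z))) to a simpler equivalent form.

By absorption (E OR (E AND v) = E) then absorption (E OR (E AND v) = E):
= ((Y XOR X) XOR Z)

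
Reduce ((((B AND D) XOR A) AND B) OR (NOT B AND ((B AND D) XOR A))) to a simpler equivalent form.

By distribution ((E AND v) OR (E AND NOT v) = E):
= ((B AND D) XOR A)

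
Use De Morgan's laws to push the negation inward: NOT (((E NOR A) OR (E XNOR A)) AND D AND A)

NOT ((E NOR A) OR (E XNOR A)) OR NOT D OR NOT A
De Morgan's: NOT(AND of terms) = OR of negations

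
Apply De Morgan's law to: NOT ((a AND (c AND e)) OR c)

NOT (a AND (c AND e)) AND NOT c
De Morgan's: NOT(OR of terms) = AND of negations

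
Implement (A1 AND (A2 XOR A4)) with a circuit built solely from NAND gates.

((A1 NAND ((A2 NAND (A2 NAND A4)) NAND (A4 NAND (A2 NAND A4)))) NAND (A1 NAND ((A2 NAND (A2 NAND A4)) NAND (A4 NAND (A2 NAND A4)))))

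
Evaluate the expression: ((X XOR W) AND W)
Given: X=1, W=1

Substituting: ((1 XOR 1) AND 1)
= 0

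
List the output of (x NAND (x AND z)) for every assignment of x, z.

x | z | Output
--------------
0 | 0 | 1
0 | 1 | 1
1 | 0 | 1
1 | 1 | 0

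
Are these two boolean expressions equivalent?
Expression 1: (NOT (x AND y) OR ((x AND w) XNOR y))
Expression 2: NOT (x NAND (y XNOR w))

No. Counterexample: with x=0, y=0, w=0, Expression 1 = 1 but Expression 2 = 0.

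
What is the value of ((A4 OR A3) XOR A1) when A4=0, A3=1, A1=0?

Substituting: ((0 OR 1) XOR 0)
= 1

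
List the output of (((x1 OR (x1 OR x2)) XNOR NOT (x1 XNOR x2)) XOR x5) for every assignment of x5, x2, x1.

x5 | x2 | x1 | Output
---------------------
0 | 0 | 0 | 1
0 | 0 | 1 | 1
0 | 1 | 0 | 1
0 | 1 | 1 | 0
1 | 0 | 0 | 0
1 | 0 | 1 | 0
1 | 1 | 0 | 0
1 | 1 | 1 | 1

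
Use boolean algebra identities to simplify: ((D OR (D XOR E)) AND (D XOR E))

By absorption (E AND (E OR v) = E):
= (D XOR E)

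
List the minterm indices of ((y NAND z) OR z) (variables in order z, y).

Σm(0, 1, 2, 3) = (NOT z AND NOT y) OR (NOT z AND y) OR (z AND NOT y) OR (z AND y)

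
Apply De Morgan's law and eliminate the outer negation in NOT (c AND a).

NOT c OR NOT a
De Morgan's: NOT(AND of terms) = OR of negations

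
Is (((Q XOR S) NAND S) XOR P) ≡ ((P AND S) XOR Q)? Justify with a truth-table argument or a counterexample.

No. Counterexample: with S=0, P=0, Q=0, Expression 1 = 1 but Expression 2 = 0.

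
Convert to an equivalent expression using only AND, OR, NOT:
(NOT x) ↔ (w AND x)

((NOT x) AND (w AND x)) OR (x AND NOT (w AND x))
(Biconditional = both true or both false)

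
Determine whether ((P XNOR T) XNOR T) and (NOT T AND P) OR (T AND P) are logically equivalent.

Yes, they are equivalent — the two output columns agree on all 4 assignments:
T | P | Expression 1 | Expression 2
-----------------------------------
0 | 0 | 0 | 0
0 | 1 | 1 | 1
1 | 0 | 0 | 0
1 | 1 | 1 | 1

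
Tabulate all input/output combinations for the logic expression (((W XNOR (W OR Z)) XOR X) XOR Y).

X | Z | W | Y | Output
----------------------
0 | 0 | 0 | 0 | 1
0 | 0 | 0 | 1 | 0
0 | 0 | 1 | 0 | 1
0 | 0 | 1 | 1 | 0
0 | 1 | 0 | 0 | 0
0 | 1 | 0 | 1 | 1
0 | 1 | 1 | 0 | 1
0 | 1 | 1 | 1 | 0
1 | 0 | 0 | 0 | 0
1 | 0 | 0 | 1 | 1
1 | 0 | 1 | 0 | 0
1 | 0 | 1 | 1 | 1
1 | 1 | 0 | 0 | 1
1 | 1 | 0 | 1 | 0
1 | 1 | 1 | 0 | 0
1 | 1 | 1 | 1 | 1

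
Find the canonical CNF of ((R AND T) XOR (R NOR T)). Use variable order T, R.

(T OR NOT R) AND (NOT T OR R)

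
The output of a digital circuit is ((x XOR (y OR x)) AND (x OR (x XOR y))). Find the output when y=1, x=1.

Substituting: ((1 XOR (1 OR 1)) AND (1 OR (1 XOR 1)))
= 0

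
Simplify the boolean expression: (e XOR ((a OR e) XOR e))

By XOR self-cancellation ((E XOR v) XOR v = E):
= (a OR e)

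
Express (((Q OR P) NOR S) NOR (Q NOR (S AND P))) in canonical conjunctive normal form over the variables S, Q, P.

(S OR Q OR P) AND (S OR Q OR NOT P) AND (NOT S OR Q OR P)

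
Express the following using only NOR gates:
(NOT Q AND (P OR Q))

(((Q NOR Q) NOR (Q NOR Q)) NOR (((P NOR Q) NOR (P NOR Q)) NOR ((P NOR Q) NOR (P NOR Q))))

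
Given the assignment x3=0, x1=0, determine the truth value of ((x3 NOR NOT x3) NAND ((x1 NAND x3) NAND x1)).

Substituting: ((0 NOR NOT 0) NAND ((0 NAND 0) NAND 0))
= 1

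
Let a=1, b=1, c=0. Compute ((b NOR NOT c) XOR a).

Substituting: ((1 NOR NOT 0) XOR 1)
= 1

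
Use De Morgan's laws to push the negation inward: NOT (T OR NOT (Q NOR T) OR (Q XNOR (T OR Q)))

NOT T AND (Q NOR T) AND NOT (Q XNOR (T OR Q))
De Morgan's: NOT(OR of terms) = AND of negations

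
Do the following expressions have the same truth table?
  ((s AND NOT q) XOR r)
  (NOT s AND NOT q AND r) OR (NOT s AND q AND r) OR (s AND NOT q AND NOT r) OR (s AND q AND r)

Yes, they are equivalent — the two output columns agree on all 8 assignments:
s | q | r | Expression 1 | Expression 2
---------------------------------------
0 | 0 | 0 | 0 | 0
0 | 0 | 1 | 1 | 1
0 | 1 | 0 | 0 | 0
0 | 1 | 1 | 1 | 1
1 | 0 | 0 | 1 | 1
1 | 0 | 1 | 0 | 0
1 | 1 | 0 | 0 | 0
1 | 1 | 1 | 1 | 1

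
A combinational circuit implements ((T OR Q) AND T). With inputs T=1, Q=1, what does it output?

Substituting: ((1 OR 1) AND 1)
= 1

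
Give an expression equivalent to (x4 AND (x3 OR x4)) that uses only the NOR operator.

((x4 NOR x4) NOR (((x3 NOR x4) NOR (x3 NOR x4)) NOR ((x3 NOR x4) NOR (x3 NOR x4))))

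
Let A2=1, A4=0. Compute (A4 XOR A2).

Substituting: (0 XOR 1)
= 1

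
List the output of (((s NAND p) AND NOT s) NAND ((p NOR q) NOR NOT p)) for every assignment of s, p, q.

s | p | q | Output
------------------
0 | 0 | 0 | 1
0 | 0 | 1 | 1
0 | 1 | 0 | 0
0 | 1 | 1 | 0
1 | 0 | 0 | 1
1 | 0 | 1 | 1
1 | 1 | 0 | 1
1 | 1 | 1 | 1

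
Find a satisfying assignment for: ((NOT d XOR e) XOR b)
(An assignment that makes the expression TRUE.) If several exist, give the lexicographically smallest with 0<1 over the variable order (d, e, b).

d=0, e=0, b=0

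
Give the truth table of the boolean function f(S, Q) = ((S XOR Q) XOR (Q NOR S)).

S | Q | Output
--------------
0 | 0 | 1
0 | 1 | 1
1 | 0 | 1
1 | 1 | 0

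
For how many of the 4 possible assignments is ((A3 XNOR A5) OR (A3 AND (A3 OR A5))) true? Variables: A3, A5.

Satisfying assignments: (0,0), (1,0), (1,1)
Count: 3 out of 4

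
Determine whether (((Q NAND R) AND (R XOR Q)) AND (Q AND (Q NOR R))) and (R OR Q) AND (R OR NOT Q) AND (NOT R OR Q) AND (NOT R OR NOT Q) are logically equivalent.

Yes, they are equivalent — the two output columns agree on all 4 assignments:
R | Q | Expression 1 | Expression 2
-----------------------------------
0 | 0 | 0 | 0
0 | 1 | 0 | 0
1 | 0 | 0 | 0
1 | 1 | 0 | 0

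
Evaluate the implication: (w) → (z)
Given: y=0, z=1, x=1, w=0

Antecedent (w) = 0; consequent (z) = 1.
0 → 1 = 1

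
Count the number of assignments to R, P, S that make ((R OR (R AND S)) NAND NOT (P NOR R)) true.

Satisfying assignments: (0,0,0), (0,0,1), (0,1,0), (0,1,1)
Count: 4 out of 8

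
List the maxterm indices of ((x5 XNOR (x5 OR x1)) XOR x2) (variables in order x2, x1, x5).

ΠM(2, 4, 5, 7) = (x2 OR NOT x1 OR x5) AND (NOT x2 OR x1 OR x5) AND (NOT x2 OR x1 OR NOT x5) AND (NOT x2 OR NOT x1 OR NOT x5)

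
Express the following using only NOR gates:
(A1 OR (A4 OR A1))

((A1 NOR ((A4 NOR A1) NOR (A4 NOR A1))) NOR (A1 NOR ((A4 NOR A1) NOR (A4 NOR A1))))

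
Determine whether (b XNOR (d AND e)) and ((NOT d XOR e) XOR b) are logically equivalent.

No. Counterexample: with e=0, b=0, d=1, Expression 1 = 1 but Expression 2 = 0.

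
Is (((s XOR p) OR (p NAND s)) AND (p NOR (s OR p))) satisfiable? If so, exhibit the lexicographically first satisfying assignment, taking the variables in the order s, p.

s=0, p=0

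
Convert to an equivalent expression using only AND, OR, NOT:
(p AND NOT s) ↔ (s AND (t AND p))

((p AND NOT s) AND (s AND (t AND p))) OR (NOT (p AND NOT s) AND NOT (s AND (t AND p)))
(Biconditional = both true or both false)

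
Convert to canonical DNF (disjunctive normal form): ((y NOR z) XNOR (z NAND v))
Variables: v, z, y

(NOT v AND NOT z AND NOT y) OR (v AND NOT z AND NOT y) OR (v AND z AND NOT y) OR (v AND z AND y)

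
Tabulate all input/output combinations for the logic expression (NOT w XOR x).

w | x | Output
--------------
0 | 0 | 1
0 | 1 | 0
1 | 0 | 0
1 | 1 | 1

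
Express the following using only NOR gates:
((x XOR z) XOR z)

((((((((x NOR z) NOR (x NOR z)) NOR ((x NOR z) NOR (x NOR z))) NOR ((((x NOR x) NOR (z NOR z)) NOR ((x NOR x) NOR (z NOR z))) NOR (((x NOR x) NOR (z NOR z)) NOR ((x NOR x) NOR (z NOR z))))) NOR z) NOR (((((x NOR z) NOR (x NOR z)) NOR ((x NOR z) NOR (x NOR z))) NOR ((((x NOR x) NOR (z NOR z)) NOR ((x NOR x) NOR (z NOR z))) NOR (((x NOR x) NOR (z NOR z)) NOR ((x NOR x) NOR (z NOR z))))) NOR z)) NOR ((((((x NOR z) NOR (x NOR z)) NOR ((x NOR z) NOR (x NOR z))) NOR ((((x NOR x) NOR (z NOR z)) NOR ((x NOR x) NOR (z NOR z))) NOR (((x NOR x) NOR (z NOR z)) NOR ((x NOR x) NOR (z NOR z))))) NOR z) NOR (((((x NOR z) NOR (x NOR z)) NOR ((x NOR z) NOR (x NOR z))) NOR ((((x NOR x) NOR (z NOR z)) NOR ((x NOR x) NOR (z NOR z))) NOR (((x NOR x) NOR (z NOR z)) NOR ((x NOR x) NOR (z NOR z))))) NOR z))) NOR ((((((((x NOR z) NOR (x NOR z)) NOR ((x NOR z) NOR (x NOR z))) NOR ((((x NOR x) NOR (z NOR z)) NOR ((x NOR x) NOR (z NOR z))) NOR (((x NOR x) NOR (z NOR z)) NOR ((x NOR x) NOR (z NOR z))))) NOR ((((x NOR z) NOR (x NOR z)) NOR ((x NOR z) NOR (x NOR z))) NOR ((((x NOR x) NOR (z NOR z)) NOR ((x NOR x) NOR (z NOR z))) NOR (((x NOR x) NOR (z NOR z)) NOR ((x NOR x) NOR (z NOR z)))))) NOR (z NOR z)) NOR ((((((x NOR z) NOR (x NOR z)) NOR ((x NOR z) NOR (x NOR z))) NOR ((((x NOR x) NOR (z NOR z)) NOR ((x NOR x) NOR (z NOR z))) NOR (((x NOR x) NOR (z NOR z)) NOR ((x NOR x) NOR (z NOR z))))) NOR ((((x NOR z) NOR (x NOR z)) NOR ((x NOR z) NOR (x NOR z))) NOR ((((x NOR x) NOR (z NOR z)) NOR ((x NOR x) NOR (z NOR z))) NOR (((x NOR x) NOR (z NOR z)) NOR ((x NOR x) NOR (z NOR z)))))) NOR (z NOR z))) NOR (((((((x NOR z) NOR (x NOR z)) NOR ((x NOR z) NOR (x NOR z))) NOR ((((x NOR x) NOR (z NOR z)) NOR ((x NOR x) NOR (z NOR z))) NOR (((x NOR x) NOR (z NOR z)) NOR ((x NOR x) NOR (z NOR z))))) NOR ((((x NOR z) NOR (x NOR z)) NOR ((x NOR z) NOR (x NOR z))) NOR ((((x NOR x) NOR (z NOR z)) NOR ((x NOR x) NOR (z NOR z))) NOR (((x NOR x) NOR (z NOR z)) NOR ((x NOR x) NOR (z NOR z)))))) NOR (z NOR z)) NOR ((((((x NOR z) NOR (x NOR z)) NOR ((x NOR z) NOR (x NOR z))) NOR ((((x NOR x) NOR (z NOR z)) NOR ((x NOR x) NOR (z NOR z))) NOR (((x NOR x) NOR (z NOR z)) NOR ((x NOR x) NOR (z NOR z))))) NOR ((((x NOR z) NOR (x NOR z)) NOR ((x NOR z) NOR (x NOR z))) NOR ((((x NOR x) NOR (z NOR z)) NOR ((x NOR x) NOR (z NOR z))) NOR (((x NOR x) NOR (z NOR z)) NOR ((x NOR x) NOR (z NOR z)))))) NOR (z NOR z)))))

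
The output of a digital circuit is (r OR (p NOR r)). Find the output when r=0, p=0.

Substituting: (0 OR (0 NOR 0))
= 1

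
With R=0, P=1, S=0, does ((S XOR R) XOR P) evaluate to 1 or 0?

Substituting: ((0 XOR 0) XOR 1)
= 1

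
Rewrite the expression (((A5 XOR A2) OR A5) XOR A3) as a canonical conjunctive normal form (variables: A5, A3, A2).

(A5 OR A3 OR A2) AND (A5 OR NOT A3 OR NOT A2) AND (NOT A5 OR NOT A3 OR A2) AND (NOT A5 OR NOT A3 OR NOT A2)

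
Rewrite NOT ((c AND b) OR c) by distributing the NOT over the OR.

NOT (c AND b) AND NOT c
De Morgan's: NOT(OR of terms) = AND of negations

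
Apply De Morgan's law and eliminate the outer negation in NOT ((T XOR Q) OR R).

NOT (T XOR Q) AND NOT R
De Morgan's: NOT(OR of terms) = AND of negations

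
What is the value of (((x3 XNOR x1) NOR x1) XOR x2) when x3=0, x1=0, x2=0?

Substituting: (((0 XNOR 0) NOR 0) XOR 0)
= 0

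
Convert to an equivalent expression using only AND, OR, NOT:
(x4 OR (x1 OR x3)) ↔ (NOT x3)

((x4 OR (x1 OR x3)) AND (NOT x3)) OR (NOT (x4 OR (x1 OR x3)) AND x3)
(Biconditional = both true or both false)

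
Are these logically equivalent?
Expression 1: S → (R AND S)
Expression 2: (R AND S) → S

No, Converse is not equivalent to original (counterexample: S=1, R=0)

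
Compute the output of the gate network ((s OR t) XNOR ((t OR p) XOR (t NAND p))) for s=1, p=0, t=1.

Substituting: ((1 OR 1) XNOR ((1 OR 0) XOR (1 NAND 0)))
= 0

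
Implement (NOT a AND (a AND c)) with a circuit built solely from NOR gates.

(((a NOR a) NOR (a NOR a)) NOR (((a NOR a) NOR (c NOR c)) NOR ((a NOR a) NOR (c NOR c))))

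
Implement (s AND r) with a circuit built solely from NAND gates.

((s NAND r) NAND (s NAND r))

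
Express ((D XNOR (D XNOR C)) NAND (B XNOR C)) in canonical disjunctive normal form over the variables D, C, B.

(NOT D AND NOT C AND NOT B) OR (NOT D AND NOT C AND B) OR (NOT D AND C AND NOT B) OR (D AND NOT C AND NOT B) OR (D AND NOT C AND B) OR (D AND C AND NOT B)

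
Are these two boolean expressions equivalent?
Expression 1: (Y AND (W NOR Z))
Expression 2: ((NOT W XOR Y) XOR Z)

No. Counterexample: with W=0, Y=0, Z=0, Expression 1 = 0 but Expression 2 = 1.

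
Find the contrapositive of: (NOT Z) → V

Contrapositive: NOT V → Z
Note: A statement and its contrapositive are logically equivalent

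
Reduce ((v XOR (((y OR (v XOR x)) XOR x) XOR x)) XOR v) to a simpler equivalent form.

By XOR self-cancellation ((E XOR v) XOR v = E) then XOR self-cancellation ((E XOR v) XOR v = E):
= (y OR (v XOR x))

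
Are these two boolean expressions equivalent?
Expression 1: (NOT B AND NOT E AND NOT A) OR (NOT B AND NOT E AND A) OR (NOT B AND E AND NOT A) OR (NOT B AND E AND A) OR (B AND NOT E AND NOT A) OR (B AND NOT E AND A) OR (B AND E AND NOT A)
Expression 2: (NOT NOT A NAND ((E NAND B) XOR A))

Yes, they are equivalent — the two output columns agree on all 8 assignments:
B | E | A | Expression 1 | Expression 2
---------------------------------------
0 | 0 | 0 | 1 | 1
0 | 0 | 1 | 1 | 1
0 | 1 | 0 | 1 | 1
0 | 1 | 1 | 1 | 1
1 | 0 | 0 | 1 | 1
1 | 0 | 1 | 1 | 1
1 | 1 | 0 | 1 | 1
1 | 1 | 1 | 0 | 0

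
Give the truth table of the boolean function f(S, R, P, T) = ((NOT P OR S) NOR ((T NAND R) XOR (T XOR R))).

S | R | P | T | Output
----------------------
0 | 0 | 0 | 0 | 0
0 | 0 | 0 | 1 | 0
0 | 0 | 1 | 0 | 0
0 | 0 | 1 | 1 | 1
0 | 1 | 0 | 0 | 0
0 | 1 | 0 | 1 | 0
0 | 1 | 1 | 0 | 1
0 | 1 | 1 | 1 | 1
1 | 0 | 0 | 0 | 0
1 | 0 | 0 | 1 | 0
1 | 0 | 1 | 0 | 0
1 | 0 | 1 | 1 | 0
1 | 1 | 0 | 0 | 0
1 | 1 | 0 | 1 | 0
1 | 1 | 1 | 0 | 0
1 | 1 | 1 | 1 | 0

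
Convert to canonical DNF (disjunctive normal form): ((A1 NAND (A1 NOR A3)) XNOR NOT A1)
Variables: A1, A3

(NOT A1 AND NOT A3) OR (NOT A1 AND A3)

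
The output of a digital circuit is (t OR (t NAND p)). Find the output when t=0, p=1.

Substituting: (0 OR (0 NAND 1))
= 1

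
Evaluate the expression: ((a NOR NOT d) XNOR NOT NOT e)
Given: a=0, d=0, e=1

Substituting: ((0 NOR NOT 0) XNOR NOT NOT 1)
= 0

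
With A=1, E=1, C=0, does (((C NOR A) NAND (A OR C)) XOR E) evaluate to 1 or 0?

Substituting: (((0 NOR 1) NAND (1 OR 0)) XOR 1)
= 0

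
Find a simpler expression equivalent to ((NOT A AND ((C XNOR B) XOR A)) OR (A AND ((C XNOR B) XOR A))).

By distribution ((E AND v) OR (E AND NOT v) = E):
= ((C XNOR B) XOR A)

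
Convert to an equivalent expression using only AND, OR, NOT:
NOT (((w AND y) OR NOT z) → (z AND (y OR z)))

((w AND y) OR NOT z) AND NOT (z AND (y OR z))
(Negated implication: NOT(A → B) = A AND NOT B)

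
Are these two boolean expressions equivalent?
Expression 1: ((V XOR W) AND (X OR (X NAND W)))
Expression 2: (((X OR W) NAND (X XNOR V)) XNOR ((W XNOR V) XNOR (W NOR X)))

No. Counterexample: with V=0, X=0, W=0, Expression 1 = 0 but Expression 2 = 1.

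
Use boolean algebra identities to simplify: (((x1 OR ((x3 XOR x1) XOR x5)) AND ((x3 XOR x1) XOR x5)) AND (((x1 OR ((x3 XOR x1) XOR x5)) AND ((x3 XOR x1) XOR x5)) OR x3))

By absorption (E AND (E OR v) = E) then absorption (E AND (E OR v) = E):
= ((x3 XOR x1) XOR x5)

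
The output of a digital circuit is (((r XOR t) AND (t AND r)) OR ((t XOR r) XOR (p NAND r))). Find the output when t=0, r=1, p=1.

Substituting: (((1 XOR 0) AND (0 AND 1)) OR ((0 XOR 1) XOR (1 NAND 1)))
= 1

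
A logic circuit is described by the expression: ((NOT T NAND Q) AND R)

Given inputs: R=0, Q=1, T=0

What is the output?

Substituting: ((NOT 0 NAND 1) AND 0)
= 0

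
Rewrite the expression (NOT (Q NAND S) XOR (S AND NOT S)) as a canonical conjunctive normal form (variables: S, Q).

(S OR Q) AND (S OR NOT Q) AND (NOT S OR Q)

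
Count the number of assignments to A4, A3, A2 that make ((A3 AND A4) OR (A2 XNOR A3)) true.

Satisfying assignments: (0,0,0), (0,1,1), (1,0,0), (1,1,0), (1,1,1)
Count: 5 out of 8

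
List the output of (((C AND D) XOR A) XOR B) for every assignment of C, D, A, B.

C | D | A | B | Output
----------------------
0 | 0 | 0 | 0 | 0
0 | 0 | 0 | 1 | 1
0 | 0 | 1 | 0 | 1
0 | 0 | 1 | 1 | 0
0 | 1 | 0 | 0 | 0
0 | 1 | 0 | 1 | 1
0 | 1 | 1 | 0 | 1
0 | 1 | 1 | 1 | 0
1 | 0 | 0 | 0 | 0
1 | 0 | 0 | 1 | 1
1 | 0 | 1 | 0 | 1
1 | 0 | 1 | 1 | 0
1 | 1 | 0 | 0 | 1
1 | 1 | 0 | 1 | 0
1 | 1 | 1 | 0 | 0
1 | 1 | 1 | 1 | 1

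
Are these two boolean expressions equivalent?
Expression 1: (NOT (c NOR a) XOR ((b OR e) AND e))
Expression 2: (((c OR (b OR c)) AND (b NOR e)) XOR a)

No. Counterexample: with b=0, e=0, a=1, c=1, Expression 1 = 1 but Expression 2 = 0.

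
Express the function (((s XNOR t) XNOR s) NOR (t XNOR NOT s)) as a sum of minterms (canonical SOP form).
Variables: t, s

Σm(0) = (NOT t AND NOT s)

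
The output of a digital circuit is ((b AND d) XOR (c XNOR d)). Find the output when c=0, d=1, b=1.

Substituting: ((1 AND 1) XOR (0 XNOR 1))
= 1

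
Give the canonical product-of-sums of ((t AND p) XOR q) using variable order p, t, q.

ΠM(0, 2, 4, 7) = (p OR t OR q) AND (p OR NOT t OR q) AND (NOT p OR t OR q) AND (NOT p OR NOT t OR NOT q)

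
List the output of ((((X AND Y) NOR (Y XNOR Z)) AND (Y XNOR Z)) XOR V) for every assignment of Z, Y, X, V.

Z | Y | X | V | Output
----------------------
0 | 0 | 0 | 0 | 0
0 | 0 | 0 | 1 | 1
0 | 0 | 1 | 0 | 0
0 | 0 | 1 | 1 | 1
0 | 1 | 0 | 0 | 0
0 | 1 | 0 | 1 | 1
0 | 1 | 1 | 0 | 0
0 | 1 | 1 | 1 | 1
1 | 0 | 0 | 0 | 0
1 | 0 | 0 | 1 | 1
1 | 0 | 1 | 0 | 0
1 | 0 | 1 | 1 | 1
1 | 1 | 0 | 0 | 0
1 | 1 | 0 | 1 | 1
1 | 1 | 1 | 0 | 0
1 | 1 | 1 | 1 | 1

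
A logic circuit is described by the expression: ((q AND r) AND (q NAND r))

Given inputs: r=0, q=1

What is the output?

Substituting: ((1 AND 0) AND (1 NAND 0))
= 0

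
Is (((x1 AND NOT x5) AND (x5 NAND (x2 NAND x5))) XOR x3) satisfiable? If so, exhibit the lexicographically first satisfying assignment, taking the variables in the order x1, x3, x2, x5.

x1=0, x3=1, x2=0, x5=0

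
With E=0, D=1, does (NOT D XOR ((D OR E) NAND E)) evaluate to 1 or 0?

Substituting: (NOT 1 XOR ((1 OR 0) NAND 0))
= 1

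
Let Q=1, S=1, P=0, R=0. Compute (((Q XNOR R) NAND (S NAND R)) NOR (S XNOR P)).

Substituting: (((1 XNOR 0) NAND (1 NAND 0)) NOR (1 XNOR 0))
= 0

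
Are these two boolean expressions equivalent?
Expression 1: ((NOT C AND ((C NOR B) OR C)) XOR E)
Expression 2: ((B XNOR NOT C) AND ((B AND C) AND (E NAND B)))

No. Counterexample: with C=0, B=0, E=0, Expression 1 = 1 but Expression 2 = 0.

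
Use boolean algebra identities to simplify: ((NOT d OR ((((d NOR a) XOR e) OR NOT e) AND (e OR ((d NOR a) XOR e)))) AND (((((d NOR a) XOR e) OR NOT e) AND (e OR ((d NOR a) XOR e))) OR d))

By distribution ((E OR v) AND (E OR NOT v) = E) then distribution ((E OR v) AND (E OR NOT v) = E):
= ((d NOR a) XOR e)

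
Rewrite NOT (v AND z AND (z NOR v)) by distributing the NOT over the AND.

NOT v OR NOT z OR NOT (z NOR v)
De Morgan's: NOT(AND of terms) = OR of negations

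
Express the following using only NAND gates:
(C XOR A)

((C NAND (C NAND A)) NAND (A NAND (C NAND A)))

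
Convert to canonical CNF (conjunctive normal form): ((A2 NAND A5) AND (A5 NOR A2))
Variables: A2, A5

(A2 OR NOT A5) AND (NOT A2 OR A5) AND (NOT A2 OR NOT A5)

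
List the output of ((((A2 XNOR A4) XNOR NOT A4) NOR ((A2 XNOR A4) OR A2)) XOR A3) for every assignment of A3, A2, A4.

A3 | A2 | A4 | Output
---------------------
0 | 0 | 0 | 0
0 | 0 | 1 | 0
0 | 1 | 0 | 0
0 | 1 | 1 | 0
1 | 0 | 0 | 1
1 | 0 | 1 | 1
1 | 1 | 0 | 1
1 | 1 | 1 | 1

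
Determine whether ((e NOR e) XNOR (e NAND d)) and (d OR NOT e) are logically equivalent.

Yes, they are equivalent — the two output columns agree on all 4 assignments:
d | e | Expression 1 | Expression 2
-----------------------------------
0 | 0 | 1 | 1
0 | 1 | 0 | 0
1 | 0 | 1 | 1
1 | 1 | 1 | 1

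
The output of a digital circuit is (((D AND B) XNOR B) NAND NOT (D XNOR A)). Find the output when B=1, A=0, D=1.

Substituting: (((1 AND 1) XNOR 1) NAND NOT (1 XNOR 0))
= 0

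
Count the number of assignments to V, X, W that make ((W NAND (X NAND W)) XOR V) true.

Satisfying assignments: (0,0,0), (0,1,0), (0,1,1), (1,0,1)
Count: 4 out of 8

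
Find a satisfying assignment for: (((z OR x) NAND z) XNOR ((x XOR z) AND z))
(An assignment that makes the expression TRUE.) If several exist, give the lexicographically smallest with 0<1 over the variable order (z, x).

z=1, x=1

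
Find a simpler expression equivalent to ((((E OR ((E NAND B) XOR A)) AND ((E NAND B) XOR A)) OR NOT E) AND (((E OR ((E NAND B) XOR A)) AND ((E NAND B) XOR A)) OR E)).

By distribution ((E OR v) AND (E OR NOT v) = E) then absorption (E AND (E OR v) = E):
= ((E NAND B) XOR A)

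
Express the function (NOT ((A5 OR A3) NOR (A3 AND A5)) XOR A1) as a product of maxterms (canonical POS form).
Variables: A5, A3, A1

ΠM(0, 3, 5, 7) = (A5 OR A3 OR A1) AND (A5 OR NOT A3 OR NOT A1) AND (NOT A5 OR A3 OR NOT A1) AND (NOT A5 OR NOT A3 OR NOT A1)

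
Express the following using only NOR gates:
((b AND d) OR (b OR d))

((((b NOR b) NOR (d NOR d)) NOR ((b NOR d) NOR (b NOR d))) NOR (((b NOR b) NOR (d NOR d)) NOR ((b NOR d) NOR (b NOR d))))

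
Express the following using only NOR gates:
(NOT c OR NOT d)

(((c NOR c) NOR (d NOR d)) NOR ((c NOR c) NOR (d NOR d)))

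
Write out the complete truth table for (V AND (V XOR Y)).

V | Y | Output
--------------
0 | 0 | 0
0 | 1 | 0
1 | 0 | 1
1 | 1 | 0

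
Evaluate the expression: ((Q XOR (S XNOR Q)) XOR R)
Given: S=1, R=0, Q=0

Substituting: ((0 XOR (1 XNOR 0)) XOR 0)
= 0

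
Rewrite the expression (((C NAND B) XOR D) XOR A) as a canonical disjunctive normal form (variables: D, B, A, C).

(NOT D AND NOT B AND NOT A AND NOT C) OR (NOT D AND NOT B AND NOT A AND C) OR (NOT D AND B AND NOT A AND NOT C) OR (NOT D AND B AND A AND C) OR (D AND NOT B AND A AND NOT C) OR (D AND NOT B AND A AND C) OR (D AND B AND NOT A AND C) OR (D AND B AND A AND NOT C)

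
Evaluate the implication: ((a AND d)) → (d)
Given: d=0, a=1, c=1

Antecedent ((a AND d)) = 0; consequent (d) = 0.
0 → 0 = 1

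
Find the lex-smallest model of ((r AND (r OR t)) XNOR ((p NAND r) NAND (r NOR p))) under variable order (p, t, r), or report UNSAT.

p=0, t=0, r=0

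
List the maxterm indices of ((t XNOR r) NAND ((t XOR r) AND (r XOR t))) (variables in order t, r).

ΠM() = TRUE (no maxterms)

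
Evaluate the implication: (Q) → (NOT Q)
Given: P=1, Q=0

Antecedent (Q) = 0; consequent (NOT Q) = 1.
0 → 1 = 1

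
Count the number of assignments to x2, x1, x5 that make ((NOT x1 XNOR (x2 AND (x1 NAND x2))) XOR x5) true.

Satisfying assignments: (0,0,1), (0,1,0), (1,0,0), (1,1,0)
Count: 4 out of 8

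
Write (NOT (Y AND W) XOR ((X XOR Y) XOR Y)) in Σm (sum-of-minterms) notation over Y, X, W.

Σm(0, 1, 4, 7) = (NOT Y AND NOT X AND NOT W) OR (NOT Y AND NOT X AND W) OR (Y AND NOT X AND NOT W) OR (Y AND X AND W)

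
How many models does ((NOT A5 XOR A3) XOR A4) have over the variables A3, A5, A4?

Satisfying assignments: (0,0,0), (0,1,1), (1,0,1), (1,1,0)
Count: 4 out of 8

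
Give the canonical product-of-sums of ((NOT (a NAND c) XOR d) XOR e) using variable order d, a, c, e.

ΠM(0, 2, 4, 7, 9, 11, 13, 14) = (d OR a OR c OR e) AND (d OR a OR NOT c OR e) AND (d OR NOT a OR c OR e) AND (d OR NOT a OR NOT c OR NOT e) AND (NOT d OR a OR c OR NOT e) AND (NOT d OR a OR NOT c OR NOT e) AND (NOT d OR NOT a OR c OR NOT e) AND (NOT d OR NOT a OR NOT c OR e)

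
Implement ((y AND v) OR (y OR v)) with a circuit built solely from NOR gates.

((((y NOR y) NOR (v NOR v)) NOR ((y NOR v) NOR (y NOR v))) NOR (((y NOR y) NOR (v NOR v)) NOR ((y NOR v) NOR (y NOR v))))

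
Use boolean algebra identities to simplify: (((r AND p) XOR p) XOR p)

By XOR self-cancellation ((E XOR v) XOR v = E):
= (r AND p)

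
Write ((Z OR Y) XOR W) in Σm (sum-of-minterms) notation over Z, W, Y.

Σm(1, 2, 4, 5) = (NOT Z AND NOT W AND Y) OR (NOT Z AND W AND NOT Y) OR (Z AND NOT W AND NOT Y) OR (Z AND NOT W AND Y)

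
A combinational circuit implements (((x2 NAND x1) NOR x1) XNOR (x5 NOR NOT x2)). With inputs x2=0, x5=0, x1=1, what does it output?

Substituting: (((0 NAND 1) NOR 1) XNOR (0 NOR NOT 0))
= 1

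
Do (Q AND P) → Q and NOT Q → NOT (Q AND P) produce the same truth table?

Yes, Contrapositive is always equivalent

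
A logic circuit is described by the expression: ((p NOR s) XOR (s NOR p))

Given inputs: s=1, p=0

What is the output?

Substituting: ((0 NOR 1) XOR (1 NOR 0))
= 0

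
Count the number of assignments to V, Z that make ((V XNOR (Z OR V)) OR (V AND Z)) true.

Satisfying assignments: (0,0), (1,0), (1,1)
Count: 3 out of 4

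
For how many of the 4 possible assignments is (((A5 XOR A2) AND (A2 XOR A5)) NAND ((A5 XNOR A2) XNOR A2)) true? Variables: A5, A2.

Satisfying assignments: (0,0), (0,1), (1,1)
Count: 3 out of 4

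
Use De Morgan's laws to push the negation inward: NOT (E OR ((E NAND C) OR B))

NOT E AND NOT ((E NAND C) OR B)
De Morgan's: NOT(OR of terms) = AND of negations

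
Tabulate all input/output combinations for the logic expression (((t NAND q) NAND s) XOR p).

t | p | s | q | Output
----------------------
0 | 0 | 0 | 0 | 1
0 | 0 | 0 | 1 | 1
0 | 0 | 1 | 0 | 0
0 | 0 | 1 | 1 | 0
0 | 1 | 0 | 0 | 0
0 | 1 | 0 | 1 | 0
0 | 1 | 1 | 0 | 1
0 | 1 | 1 | 1 | 1
1 | 0 | 0 | 0 | 1
1 | 0 | 0 | 1 | 1
1 | 0 | 1 | 0 | 0
1 | 0 | 1 | 1 | 1
1 | 1 | 0 | 0 | 0
1 | 1 | 0 | 1 | 0
1 | 1 | 1 | 0 | 1
1 | 1 | 1 | 1 | 0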